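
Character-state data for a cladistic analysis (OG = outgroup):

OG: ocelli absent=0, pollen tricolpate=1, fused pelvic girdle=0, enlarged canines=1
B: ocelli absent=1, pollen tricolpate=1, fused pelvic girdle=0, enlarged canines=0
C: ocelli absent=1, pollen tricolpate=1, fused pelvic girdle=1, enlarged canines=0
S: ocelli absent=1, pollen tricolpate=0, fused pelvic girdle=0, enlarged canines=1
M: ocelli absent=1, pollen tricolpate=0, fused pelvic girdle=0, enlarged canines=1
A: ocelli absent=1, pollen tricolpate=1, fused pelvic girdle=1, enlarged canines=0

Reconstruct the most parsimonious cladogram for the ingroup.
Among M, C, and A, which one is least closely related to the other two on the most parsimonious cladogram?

Character polarity is set by the outgroup: the derived state is whichever differs from the outgroup's state, so for pollen tricolpate, enlarged canines the derived state is '0', and for the remaining characters it is '1'.
ocelli absent (derived state '1') is shared by all ingroup taxa — unites the whole ingroup.
pollen tricolpate (derived state '0') is shared by M and S — a synapomorphy uniting that clade.
fused pelvic girdle (derived state '1') is shared by A and C — a synapomorphy uniting that clade.
enlarged canines (derived state '0') is shared by A, B, and C — a synapomorphy uniting that clade.
Most parsimonious ingroup topology: ((B,(C,A)),(S,M)).
C and A share a more recent common ancestor with each other than either does with M, so M is the least closely related of the three.

M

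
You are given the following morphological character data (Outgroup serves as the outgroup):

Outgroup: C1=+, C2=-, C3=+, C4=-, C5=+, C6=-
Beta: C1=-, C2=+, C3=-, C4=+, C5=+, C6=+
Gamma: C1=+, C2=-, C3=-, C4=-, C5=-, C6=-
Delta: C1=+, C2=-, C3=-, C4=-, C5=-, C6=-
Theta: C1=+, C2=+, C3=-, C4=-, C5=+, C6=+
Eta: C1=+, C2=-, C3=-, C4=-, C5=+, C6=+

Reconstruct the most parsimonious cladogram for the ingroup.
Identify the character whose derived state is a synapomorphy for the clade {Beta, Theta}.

Character polarity is set by the outgroup: the derived state is whichever differs from the outgroup's state, so for C1, C3, C5 the derived state is '-', and for the remaining characters it is '+'.
C1: derived state '-' in Beta only — an autapomorphy, so it tells us nothing about relationships among taxa.
C2: derived state '+' in Beta and Theta only — synapomorphy for {Beta, Theta}.
All ingroup taxa share the derived state '-' for C3; it defines the ingroup but does not resolve relationships within it.
C4: derived state '+' in Beta only — an autapomorphy, so it tells us nothing about relationships among taxa.
C5 (derived state '-') is shared by Delta and Gamma — a synapomorphy uniting that clade.
C6 (derived state '+') is shared by Beta, Eta, and Theta — a synapomorphy uniting that clade.
Most parsimonious ingroup topology: (((Beta,Theta),Eta),(Gamma,Delta)).
The clade {Beta, Theta} is supported by C2: its derived state '+' occurs in exactly those taxa and in no other taxon (including the outgroup).

C2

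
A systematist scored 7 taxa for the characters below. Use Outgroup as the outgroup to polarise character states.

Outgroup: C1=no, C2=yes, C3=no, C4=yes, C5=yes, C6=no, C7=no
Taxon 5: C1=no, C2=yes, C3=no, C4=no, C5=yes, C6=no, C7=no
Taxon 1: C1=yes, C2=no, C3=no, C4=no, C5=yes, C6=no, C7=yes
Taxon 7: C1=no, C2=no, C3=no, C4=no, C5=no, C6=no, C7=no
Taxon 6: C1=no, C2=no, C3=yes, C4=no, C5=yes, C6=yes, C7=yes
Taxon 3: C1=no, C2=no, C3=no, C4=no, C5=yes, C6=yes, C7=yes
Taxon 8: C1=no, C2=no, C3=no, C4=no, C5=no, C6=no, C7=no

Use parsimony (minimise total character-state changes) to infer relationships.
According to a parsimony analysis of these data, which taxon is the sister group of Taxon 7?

Character polarity is set by the outgroup: the derived state is whichever differs from the outgroup's state, so for C2, C4, C5 the derived state is 'no', and for the remaining characters it is 'yes'.
C1 (derived state 'yes') is unique to Taxon 1 (autapomorphy; uninformative for grouping).
Only Taxon 1, Taxon 3, Taxon 6, Taxon 7, and Taxon 8 show the derived state 'no' for C2, supporting them as a clade.
C3: derived state 'yes' in Taxon 6 only — an autapomorphy, so it tells us nothing about relationships among taxa.
All ingroup taxa share the derived state 'no' for C4; it defines the ingroup but does not resolve relationships within it.
Only Taxon 7 and Taxon 8 show the derived state 'no' for C5, supporting them as a clade.
C6 (derived state 'yes') is shared by Taxon 3 and Taxon 6 — a synapomorphy uniting that clade.
C7: derived state 'yes' in Taxon 1, Taxon 3, and Taxon 6 only — synapomorphy for {Taxon 1, Taxon 3, Taxon 6}.
Most parsimonious ingroup topology: (Taxon 5,((Taxon 1,(Taxon 6,Taxon 3)),(Taxon 7,Taxon 8))).
Taxon 7 and Taxon 8 form a cherry on this tree, so they are sister taxa.

Taxon 8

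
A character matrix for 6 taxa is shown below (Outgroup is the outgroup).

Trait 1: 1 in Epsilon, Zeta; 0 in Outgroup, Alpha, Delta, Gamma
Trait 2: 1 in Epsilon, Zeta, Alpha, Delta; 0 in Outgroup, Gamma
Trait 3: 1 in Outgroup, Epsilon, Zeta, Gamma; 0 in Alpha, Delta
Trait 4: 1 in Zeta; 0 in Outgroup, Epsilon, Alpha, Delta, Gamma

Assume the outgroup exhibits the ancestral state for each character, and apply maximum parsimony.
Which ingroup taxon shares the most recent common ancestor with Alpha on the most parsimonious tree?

Delta

Character polarity is set by the outgroup: the derived state is whichever differs from the outgroup's state, so for Trait 3 the derived state is '0', and for the remaining characters it is '1'.
Trait 1: derived state '1' in Epsilon and Zeta only — synapomorphy for {Epsilon, Zeta}.
Only Alpha, Delta, Epsilon, and Zeta show the derived state '1' for Trait 2, supporting them as a clade.
Trait 3: derived state '0' in Alpha and Delta only — synapomorphy for {Alpha, Delta}.
Trait 4 (derived state '1') is unique to Zeta (autapomorphy; uninformative for grouping).
Most parsimonious ingroup topology: (((Epsilon,Zeta),(Alpha,Delta)),Gamma).
Alpha and Delta form a cherry on this tree, so they are sister taxa.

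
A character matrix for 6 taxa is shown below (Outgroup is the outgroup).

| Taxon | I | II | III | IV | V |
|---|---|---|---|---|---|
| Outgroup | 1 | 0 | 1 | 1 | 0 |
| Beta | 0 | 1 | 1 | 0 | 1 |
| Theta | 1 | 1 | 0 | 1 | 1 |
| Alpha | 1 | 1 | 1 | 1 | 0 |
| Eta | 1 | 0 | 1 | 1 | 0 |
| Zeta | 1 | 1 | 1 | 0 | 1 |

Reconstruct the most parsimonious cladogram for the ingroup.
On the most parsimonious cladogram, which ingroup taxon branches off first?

Character polarity is set by the outgroup: the derived state is whichever differs from the outgroup's state, so for I, III, IV the derived state is '0', and for the remaining characters it is '1'.
I: derived state '0' in Beta only — an autapomorphy, so it tells us nothing about relationships among taxa.
II (derived state '1') is shared by Alpha, Beta, Theta, and Zeta — a synapomorphy uniting that clade.
III: derived state '0' in Theta only — an autapomorphy, so it tells us nothing about relationships among taxa.
IV: derived state '0' in Beta and Zeta only — synapomorphy for {Beta, Zeta}.
Only Beta, Theta, and Zeta show the derived state '1' for V, supporting them as a clade.
Most parsimonious ingroup topology: ((((Beta,Zeta),Theta),Alpha),Eta).
Eta is sister to the clade containing all other ingroup taxa, so it is the earliest-diverging (most basal) ingroup lineage.

Eta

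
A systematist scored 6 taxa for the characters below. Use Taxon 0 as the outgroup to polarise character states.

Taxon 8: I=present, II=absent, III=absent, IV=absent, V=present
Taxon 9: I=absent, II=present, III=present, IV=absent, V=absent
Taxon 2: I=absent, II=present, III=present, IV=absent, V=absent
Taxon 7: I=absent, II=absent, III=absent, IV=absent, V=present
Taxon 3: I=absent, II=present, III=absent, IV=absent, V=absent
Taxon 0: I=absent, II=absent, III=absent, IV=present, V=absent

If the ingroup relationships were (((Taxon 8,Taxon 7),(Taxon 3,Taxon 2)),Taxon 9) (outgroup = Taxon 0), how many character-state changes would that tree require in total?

7

Map each character onto (((Taxon 8,Taxon 7),(Taxon 3,Taxon 2)),Taxon 9) (rooted by Taxon 0) and count the minimum state changes it requires (Fitch parsimony):
I: 1; II: 2; III: 2; IV: 1; V: 1.
Total tree length = 7.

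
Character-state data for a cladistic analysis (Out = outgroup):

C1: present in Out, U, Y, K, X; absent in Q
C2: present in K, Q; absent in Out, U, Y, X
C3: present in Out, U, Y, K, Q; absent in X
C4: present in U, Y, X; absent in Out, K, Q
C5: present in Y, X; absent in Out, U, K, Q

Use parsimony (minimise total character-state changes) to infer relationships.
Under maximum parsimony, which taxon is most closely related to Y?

Character polarity is set by the outgroup: the derived state is whichever differs from the outgroup's state, so for C1, C3 the derived state is 'absent', and for the remaining characters it is 'present'.
C1: derived state 'absent' in Q only — an autapomorphy, so it tells us nothing about relationships among taxa.
C2 (derived state 'present') is shared by K and Q — a synapomorphy uniting that clade.
C3 (derived state 'absent') is unique to X (autapomorphy; uninformative for grouping).
C4: derived state 'present' in U, X, and Y only — synapomorphy for {U, X, Y}.
C5 (derived state 'present') is shared by X and Y — a synapomorphy uniting that clade.
Most parsimonious ingroup topology: ((U,(Y,X)),(K,Q)).
Y and X form a cherry on this tree, so they are sister taxa.

X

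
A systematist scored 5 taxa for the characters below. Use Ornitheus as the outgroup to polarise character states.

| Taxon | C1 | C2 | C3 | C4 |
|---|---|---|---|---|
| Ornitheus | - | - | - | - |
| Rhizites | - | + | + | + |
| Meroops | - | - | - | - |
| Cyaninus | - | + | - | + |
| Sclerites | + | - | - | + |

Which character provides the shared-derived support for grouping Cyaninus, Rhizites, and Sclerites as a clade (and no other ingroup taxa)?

The outgroup has state '-' for every character, so '+' is the derived state throughout.
C1 (derived state '+') is unique to Sclerites (autapomorphy; uninformative for grouping).
C2 (derived state '+') is shared by Cyaninus and Rhizites — a synapomorphy uniting that clade.
C3: derived state '+' in Rhizites only — an autapomorphy, so it tells us nothing about relationships among taxa.
Only Cyaninus, Rhizites, and Sclerites show the derived state '+' for C4, supporting them as a clade.
Most parsimonious ingroup topology: (((Rhizites,Cyaninus),Sclerites),Meroops).
The clade {Cyaninus, Rhizites, Sclerites} is supported by C4: its derived state '+' occurs in exactly those taxa and in no other taxon (including the outgroup).

C4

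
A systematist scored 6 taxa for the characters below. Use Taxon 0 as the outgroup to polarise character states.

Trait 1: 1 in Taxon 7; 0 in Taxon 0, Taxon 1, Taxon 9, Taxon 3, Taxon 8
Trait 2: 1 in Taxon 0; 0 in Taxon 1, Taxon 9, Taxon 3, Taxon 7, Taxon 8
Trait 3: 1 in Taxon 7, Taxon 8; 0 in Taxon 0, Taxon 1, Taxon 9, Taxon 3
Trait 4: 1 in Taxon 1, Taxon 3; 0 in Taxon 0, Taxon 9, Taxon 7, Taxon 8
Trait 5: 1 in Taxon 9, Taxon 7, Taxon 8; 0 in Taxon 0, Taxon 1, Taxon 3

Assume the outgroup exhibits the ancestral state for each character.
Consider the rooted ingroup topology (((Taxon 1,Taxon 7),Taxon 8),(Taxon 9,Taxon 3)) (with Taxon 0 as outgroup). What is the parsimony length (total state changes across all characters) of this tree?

Map each character onto (((Taxon 1,Taxon 7),Taxon 8),(Taxon 9,Taxon 3)) (rooted by Taxon 0) and count the minimum state changes it requires (Fitch parsimony):
Trait 1: 1; Trait 2: 1; Trait 3: 2; Trait 4: 2; Trait 5: 3.
Total tree length = 9.

9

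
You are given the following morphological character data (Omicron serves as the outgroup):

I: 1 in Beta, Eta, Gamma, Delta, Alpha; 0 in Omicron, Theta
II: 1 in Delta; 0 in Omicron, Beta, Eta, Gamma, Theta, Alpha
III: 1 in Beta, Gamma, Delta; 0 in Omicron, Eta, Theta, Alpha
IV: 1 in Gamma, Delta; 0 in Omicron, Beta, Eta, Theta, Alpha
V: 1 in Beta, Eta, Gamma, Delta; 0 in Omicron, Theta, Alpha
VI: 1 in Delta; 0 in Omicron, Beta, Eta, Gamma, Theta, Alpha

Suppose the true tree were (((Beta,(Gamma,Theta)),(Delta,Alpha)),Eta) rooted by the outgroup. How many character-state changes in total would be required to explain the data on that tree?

12

Map each character onto (((Beta,(Gamma,Theta)),(Delta,Alpha)),Eta) (rooted by Omicron) and count the minimum state changes it requires (Fitch parsimony):
I: 2; II: 1; III: 3; IV: 2; V: 3; VI: 1.
Total tree length = 12.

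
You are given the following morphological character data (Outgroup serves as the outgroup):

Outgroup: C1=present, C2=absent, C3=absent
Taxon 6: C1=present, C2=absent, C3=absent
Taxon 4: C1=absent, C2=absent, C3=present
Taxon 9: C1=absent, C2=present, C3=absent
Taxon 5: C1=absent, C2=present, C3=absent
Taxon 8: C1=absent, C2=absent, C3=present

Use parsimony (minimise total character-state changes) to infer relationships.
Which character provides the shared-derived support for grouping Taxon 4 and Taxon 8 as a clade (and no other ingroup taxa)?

Character polarity is set by the outgroup: the derived state is whichever differs from the outgroup's state, so for C1 the derived state is 'absent', and for the remaining characters it is 'present'.
C1: derived state 'absent' in Taxon 4, Taxon 5, Taxon 8, and Taxon 9 only — synapomorphy for {Taxon 4, Taxon 5, Taxon 8, Taxon 9}.
C2: derived state 'present' in Taxon 5 and Taxon 9 only — synapomorphy for {Taxon 5, Taxon 9}.
C3 (derived state 'present') is shared by Taxon 4 and Taxon 8 — a synapomorphy uniting that clade.
Most parsimonious ingroup topology: (Taxon 6,((Taxon 4,Taxon 8),(Taxon 9,Taxon 5))).
The clade {Taxon 4, Taxon 8} is supported by C3: its derived state 'present' occurs in exactly those taxa and in no other taxon (including the outgroup).

C3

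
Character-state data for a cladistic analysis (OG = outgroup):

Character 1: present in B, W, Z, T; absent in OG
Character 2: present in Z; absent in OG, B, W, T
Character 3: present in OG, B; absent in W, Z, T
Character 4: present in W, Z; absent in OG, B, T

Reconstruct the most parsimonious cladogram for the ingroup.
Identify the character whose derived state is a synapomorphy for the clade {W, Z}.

Character 4

Character polarity is set by the outgroup: the derived state is whichever differs from the outgroup's state, so for Character 3 the derived state is 'absent', and for the remaining characters it is 'present'.
Character 1 (derived state 'present') is shared by all ingroup taxa — unites the whole ingroup.
Character 2: derived state 'present' in Z only — an autapomorphy, so it tells us nothing about relationships among taxa.
Character 3 (derived state 'absent') is shared by T, W, and Z — a synapomorphy uniting that clade.
Character 4: derived state 'present' in W and Z only — synapomorphy for {W, Z}.
Most parsimonious ingroup topology: (B,((W,Z),T)).
The clade {W, Z} is supported by Character 4: its derived state 'present' occurs in exactly those taxa and in no other taxon (including the outgroup).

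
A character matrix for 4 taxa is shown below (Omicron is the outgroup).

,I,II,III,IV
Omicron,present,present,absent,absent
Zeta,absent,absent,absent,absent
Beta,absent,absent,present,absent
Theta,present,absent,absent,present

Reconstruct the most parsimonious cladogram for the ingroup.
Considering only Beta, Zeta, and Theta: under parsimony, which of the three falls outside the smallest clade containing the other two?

Theta

Character polarity is set by the outgroup: the derived state is whichever differs from the outgroup's state, so for I, II the derived state is 'absent', and for the remaining characters it is 'present'.
Only Beta and Zeta show the derived state 'absent' for I, supporting them as a clade.
All ingroup taxa share the derived state 'absent' for II; it defines the ingroup but does not resolve relationships within it.
III (derived state 'present') is unique to Beta (autapomorphy; uninformative for grouping).
IV: derived state 'present' in Theta only — an autapomorphy, so it tells us nothing about relationships among taxa.
Most parsimonious ingroup topology: ((Zeta,Beta),Theta).
Beta and Zeta share a more recent common ancestor with each other than either does with Theta, so Theta is the least closely related of the three.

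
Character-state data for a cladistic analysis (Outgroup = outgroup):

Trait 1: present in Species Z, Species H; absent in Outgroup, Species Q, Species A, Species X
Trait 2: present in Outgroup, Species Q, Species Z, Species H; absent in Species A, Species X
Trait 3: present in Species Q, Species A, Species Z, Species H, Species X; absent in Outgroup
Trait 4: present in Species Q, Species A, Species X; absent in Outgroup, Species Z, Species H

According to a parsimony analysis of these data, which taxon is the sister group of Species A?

Species X

Character polarity is set by the outgroup: the derived state is whichever differs from the outgroup's state, so for Trait 2 the derived state is 'absent', and for the remaining characters it is 'present'.
Trait 1 (derived state 'present') is shared by Species H and Species Z — a synapomorphy uniting that clade.
Trait 2 (derived state 'absent') is shared by Species A and Species X — a synapomorphy uniting that clade.
All ingroup taxa share the derived state 'present' for Trait 3; it defines the ingroup but does not resolve relationships within it.
Only Species A, Species Q, and Species X show the derived state 'present' for Trait 4, supporting them as a clade.
Most parsimonious ingroup topology: ((Species Q,(Species A,Species X)),(Species Z,Species H)).
Species A and Species X form a cherry on this tree, so they are sister taxa.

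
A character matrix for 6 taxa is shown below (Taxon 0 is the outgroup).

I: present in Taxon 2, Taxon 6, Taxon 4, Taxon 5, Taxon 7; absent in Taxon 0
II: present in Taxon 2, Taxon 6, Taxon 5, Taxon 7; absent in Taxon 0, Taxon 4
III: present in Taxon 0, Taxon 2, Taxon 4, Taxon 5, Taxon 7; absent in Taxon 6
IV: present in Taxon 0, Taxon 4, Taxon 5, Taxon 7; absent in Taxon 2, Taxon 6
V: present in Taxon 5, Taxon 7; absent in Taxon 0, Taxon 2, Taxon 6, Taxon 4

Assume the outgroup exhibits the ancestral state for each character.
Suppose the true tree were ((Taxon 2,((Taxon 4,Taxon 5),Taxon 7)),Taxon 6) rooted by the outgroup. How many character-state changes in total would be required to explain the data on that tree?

Map each character onto ((Taxon 2,((Taxon 4,Taxon 5),Taxon 7)),Taxon 6) (rooted by Taxon 0) and count the minimum state changes it requires (Fitch parsimony):
I: 1; II: 2; III: 1; IV: 2; V: 2.
Total tree length = 8.

8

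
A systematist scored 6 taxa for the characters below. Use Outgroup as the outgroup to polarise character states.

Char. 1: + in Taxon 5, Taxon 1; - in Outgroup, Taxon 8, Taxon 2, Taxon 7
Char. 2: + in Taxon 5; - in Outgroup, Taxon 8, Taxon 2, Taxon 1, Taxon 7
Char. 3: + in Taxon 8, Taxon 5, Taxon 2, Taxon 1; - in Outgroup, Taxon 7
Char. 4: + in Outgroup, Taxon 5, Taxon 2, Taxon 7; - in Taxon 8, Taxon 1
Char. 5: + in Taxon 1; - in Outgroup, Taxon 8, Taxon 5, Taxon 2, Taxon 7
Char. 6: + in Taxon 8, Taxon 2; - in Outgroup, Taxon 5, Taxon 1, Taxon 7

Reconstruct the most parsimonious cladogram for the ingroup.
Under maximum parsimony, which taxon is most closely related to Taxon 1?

Taxon 5

Character polarity is set by the outgroup: the derived state is whichever differs from the outgroup's state, so for Char. 4 the derived state is '-', and for the remaining characters it is '+'.
Char. 1: derived state '+' in Taxon 1 and Taxon 5 only — synapomorphy for {Taxon 1, Taxon 5}.
Char. 2 (derived state '+') is unique to Taxon 5 (autapomorphy; uninformative for grouping).
Char. 3: derived state '+' in Taxon 1, Taxon 2, Taxon 5, and Taxon 8 only — synapomorphy for {Taxon 1, Taxon 2, Taxon 5, Taxon 8}.
Char. 4 groups Taxon 1 and Taxon 8, which is incompatible with the clades supported by the remaining characters; treating it as convergent (homoplasy) costs fewer steps than any alternative tree.
Char. 5 (derived state '+') is unique to Taxon 1 (autapomorphy; uninformative for grouping).
Only Taxon 2 and Taxon 8 show the derived state '+' for Char. 6, supporting them as a clade.
Most parsimonious ingroup topology: (((Taxon 8,Taxon 2),(Taxon 5,Taxon 1)),Taxon 7).
Taxon 1 and Taxon 5 form a cherry on this tree, so they are sister taxa.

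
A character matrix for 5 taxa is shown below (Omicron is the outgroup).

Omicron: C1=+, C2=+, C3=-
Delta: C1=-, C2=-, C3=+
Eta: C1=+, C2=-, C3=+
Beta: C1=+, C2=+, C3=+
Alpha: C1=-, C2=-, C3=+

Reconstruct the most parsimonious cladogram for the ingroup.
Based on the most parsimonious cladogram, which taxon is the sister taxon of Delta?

Character polarity is set by the outgroup: the derived state is whichever differs from the outgroup's state, so for C1, C2 the derived state is '-', and for the remaining characters it is '+'.
Only Alpha and Delta show the derived state '-' for C1, supporting them as a clade.
Only Alpha, Delta, and Eta show the derived state '-' for C2, supporting them as a clade.
All ingroup taxa share the derived state '+' for C3; it defines the ingroup but does not resolve relationships within it.
Most parsimonious ingroup topology: (((Delta,Alpha),Eta),Beta).
Delta and Alpha form a cherry on this tree, so they are sister taxa.

Alpha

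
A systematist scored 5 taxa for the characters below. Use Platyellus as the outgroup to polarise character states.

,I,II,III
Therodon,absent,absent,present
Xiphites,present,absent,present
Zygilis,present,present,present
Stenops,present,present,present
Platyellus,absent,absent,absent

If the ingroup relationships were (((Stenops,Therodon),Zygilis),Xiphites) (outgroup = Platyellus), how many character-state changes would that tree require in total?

5

Map each character onto (((Stenops,Therodon),Zygilis),Xiphites) (rooted by Platyellus) and count the minimum state changes it requires (Fitch parsimony):
I: 2; II: 2; III: 1.
Total tree length = 5.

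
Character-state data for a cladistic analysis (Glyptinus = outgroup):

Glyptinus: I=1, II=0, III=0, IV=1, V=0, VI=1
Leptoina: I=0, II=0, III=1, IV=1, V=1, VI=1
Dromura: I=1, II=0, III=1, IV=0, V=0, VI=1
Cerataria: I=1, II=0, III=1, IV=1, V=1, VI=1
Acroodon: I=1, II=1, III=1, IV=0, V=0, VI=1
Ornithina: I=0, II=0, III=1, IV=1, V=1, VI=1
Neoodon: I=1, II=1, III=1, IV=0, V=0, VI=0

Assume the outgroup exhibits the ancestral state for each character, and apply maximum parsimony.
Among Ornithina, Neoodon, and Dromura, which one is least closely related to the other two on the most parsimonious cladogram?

Character polarity is set by the outgroup: the derived state is whichever differs from the outgroup's state, so for I, IV, VI the derived state is '0', and for the remaining characters it is '1'.
Only Leptoina and Ornithina show the derived state '0' for I, supporting them as a clade.
Only Acroodon and Neoodon show the derived state '1' for II, supporting them as a clade.
All ingroup taxa share the derived state '1' for III; it defines the ingroup but does not resolve relationships within it.
Only Acroodon, Dromura, and Neoodon show the derived state '0' for IV, supporting them as a clade.
V (derived state '1') is shared by Cerataria, Leptoina, and Ornithina — a synapomorphy uniting that clade.
VI (derived state '0') is unique to Neoodon (autapomorphy; uninformative for grouping).
Most parsimonious ingroup topology: (((Leptoina,Ornithina),Cerataria),(Dromura,(Acroodon,Neoodon))).
Neoodon and Dromura share a more recent common ancestor with each other than either does with Ornithina, so Ornithina is the least closely related of the three.

Ornithina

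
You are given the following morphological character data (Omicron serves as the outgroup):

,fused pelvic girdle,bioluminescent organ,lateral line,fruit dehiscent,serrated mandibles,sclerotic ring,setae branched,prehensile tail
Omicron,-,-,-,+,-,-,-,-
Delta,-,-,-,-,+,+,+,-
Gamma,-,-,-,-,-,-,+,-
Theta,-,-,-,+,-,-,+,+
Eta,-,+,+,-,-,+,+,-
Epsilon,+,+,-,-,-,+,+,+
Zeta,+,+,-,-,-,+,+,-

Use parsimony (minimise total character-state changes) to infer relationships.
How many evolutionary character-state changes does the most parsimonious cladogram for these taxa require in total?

Character polarity is set by the outgroup: the derived state is whichever differs from the outgroup's state, so for fruit dehiscent the derived state is '-', and for the remaining characters it is '+'.
fused pelvic girdle (derived state '+') is shared by Epsilon and Zeta — a synapomorphy uniting that clade.
bioluminescent organ: derived state '+' in Epsilon, Eta, and Zeta only — synapomorphy for {Epsilon, Eta, Zeta}.
lateral line (derived state '+') is unique to Eta (autapomorphy; uninformative for grouping).
Only Delta, Epsilon, Eta, Gamma, and Zeta show the derived state '-' for fruit dehiscent, supporting them as a clade.
serrated mandibles: derived state '+' in Delta only — an autapomorphy, so it tells us nothing about relationships among taxa.
sclerotic ring (derived state '+') is shared by Delta, Epsilon, Eta, and Zeta — a synapomorphy uniting that clade.
All ingroup taxa share the derived state '+' for setae branched; it defines the ingroup but does not resolve relationships within it.
prehensile tail groups Epsilon and Theta, which is incompatible with the clades supported by the remaining characters; treating it as convergent (homoplasy) costs fewer steps than any alternative tree.
Most parsimonious ingroup topology: (((Delta,(Eta,(Epsilon,Zeta))),Gamma),Theta).
Changes per character on this tree: fused pelvic girdle: 1; bioluminescent organ: 1; lateral line: 1; fruit dehiscent: 1; serrated mandibles: 1; sclerotic ring: 1; setae branched: 1; prehensile tail: 2.
Total = 9.

9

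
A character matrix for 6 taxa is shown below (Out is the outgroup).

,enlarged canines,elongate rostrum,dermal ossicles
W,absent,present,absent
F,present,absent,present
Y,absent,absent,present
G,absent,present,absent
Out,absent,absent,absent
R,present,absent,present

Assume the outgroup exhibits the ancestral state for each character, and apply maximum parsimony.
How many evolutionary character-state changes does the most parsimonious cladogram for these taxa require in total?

3

The outgroup has state 'absent' for every character, so 'present' is the derived state throughout.
enlarged canines: derived state 'present' in F and R only — synapomorphy for {F, R}.
elongate rostrum (derived state 'present') is shared by G and W — a synapomorphy uniting that clade.
dermal ossicles: derived state 'present' in F, R, and Y only — synapomorphy for {F, R, Y}.
Most parsimonious ingroup topology: ((W,G),(Y,(F,R))).
Changes per character on this tree: enlarged canines: 1; elongate rostrum: 1; dermal ossicles: 1.
Total = 3.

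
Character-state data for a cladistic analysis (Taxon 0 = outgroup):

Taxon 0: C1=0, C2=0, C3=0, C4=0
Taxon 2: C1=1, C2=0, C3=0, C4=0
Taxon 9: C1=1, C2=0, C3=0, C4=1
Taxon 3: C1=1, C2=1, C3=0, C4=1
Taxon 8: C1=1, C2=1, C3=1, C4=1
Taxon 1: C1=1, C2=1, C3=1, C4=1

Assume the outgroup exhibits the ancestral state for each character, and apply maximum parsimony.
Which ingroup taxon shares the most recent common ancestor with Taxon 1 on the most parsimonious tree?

Taxon 8

The outgroup has state '0' for every character, so '1' is the derived state throughout.
All ingroup taxa share the derived state '1' for C1; it defines the ingroup but does not resolve relationships within it.
Only Taxon 1, Taxon 3, and Taxon 8 show the derived state '1' for C2, supporting them as a clade.
C3: derived state '1' in Taxon 1 and Taxon 8 only — synapomorphy for {Taxon 1, Taxon 8}.
C4: derived state '1' in Taxon 1, Taxon 3, Taxon 8, and Taxon 9 only — synapomorphy for {Taxon 1, Taxon 3, Taxon 8, Taxon 9}.
Most parsimonious ingroup topology: (Taxon 2,(Taxon 9,(Taxon 3,(Taxon 8,Taxon 1)))).
Taxon 1 and Taxon 8 form a cherry on this tree, so they are sister taxa.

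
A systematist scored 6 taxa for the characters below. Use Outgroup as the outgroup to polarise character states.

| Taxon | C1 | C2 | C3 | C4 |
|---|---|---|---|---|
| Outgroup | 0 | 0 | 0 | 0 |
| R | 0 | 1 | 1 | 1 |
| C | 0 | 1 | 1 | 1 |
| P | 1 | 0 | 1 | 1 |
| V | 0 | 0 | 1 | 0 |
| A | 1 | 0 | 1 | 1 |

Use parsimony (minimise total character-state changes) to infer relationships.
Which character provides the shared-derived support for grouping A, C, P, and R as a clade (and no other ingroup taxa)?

C4

The outgroup has state '0' for every character, so '1' is the derived state throughout.
Only A and P show the derived state '1' for C1, supporting them as a clade.
C2: derived state '1' in C and R only — synapomorphy for {C, R}.
All ingroup taxa share the derived state '1' for C3; it defines the ingroup but does not resolve relationships within it.
Only A, C, P, and R show the derived state '1' for C4, supporting them as a clade.
Most parsimonious ingroup topology: (((R,C),(P,A)),V).
The clade {A, C, P, R} is supported by C4: its derived state '1' occurs in exactly those taxa and in no other taxon (including the outgroup).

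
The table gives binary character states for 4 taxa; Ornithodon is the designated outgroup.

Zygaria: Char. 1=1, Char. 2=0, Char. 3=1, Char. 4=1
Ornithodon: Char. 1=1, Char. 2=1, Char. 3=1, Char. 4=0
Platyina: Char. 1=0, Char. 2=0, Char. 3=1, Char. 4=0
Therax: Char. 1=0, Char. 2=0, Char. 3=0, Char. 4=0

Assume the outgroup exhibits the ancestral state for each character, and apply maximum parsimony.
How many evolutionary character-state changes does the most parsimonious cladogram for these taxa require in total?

4

Character polarity is set by the outgroup: the derived state is whichever differs from the outgroup's state, so for Char. 1, Char. 2, Char. 3 the derived state is '0', and for the remaining characters it is '1'.
Char. 1: derived state '0' in Platyina and Therax only — synapomorphy for {Platyina, Therax}.
Char. 2 (derived state '0') is shared by all ingroup taxa — unites the whole ingroup.
Char. 3: derived state '0' in Therax only — an autapomorphy, so it tells us nothing about relationships among taxa.
Char. 4: derived state '1' in Zygaria only — an autapomorphy, so it tells us nothing about relationships among taxa.
Most parsimonious ingroup topology: ((Platyina,Therax),Zygaria).
Changes per character on this tree: Char. 1: 1; Char. 2: 1; Char. 3: 1; Char. 4: 1.
Total = 4.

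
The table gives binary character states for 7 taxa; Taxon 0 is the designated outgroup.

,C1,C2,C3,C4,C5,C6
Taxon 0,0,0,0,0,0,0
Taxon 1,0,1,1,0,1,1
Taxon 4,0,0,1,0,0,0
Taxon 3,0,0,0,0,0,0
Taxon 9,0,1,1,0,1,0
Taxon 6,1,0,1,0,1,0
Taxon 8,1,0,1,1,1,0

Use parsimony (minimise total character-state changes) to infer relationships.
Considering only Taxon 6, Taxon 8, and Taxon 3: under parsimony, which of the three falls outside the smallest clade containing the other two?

Taxon 3

The outgroup has state '0' for every character, so '1' is the derived state throughout.
Only Taxon 6 and Taxon 8 show the derived state '1' for C1, supporting them as a clade.
Only Taxon 1 and Taxon 9 show the derived state '1' for C2, supporting them as a clade.
C3 (derived state '1') is shared by Taxon 1, Taxon 4, Taxon 6, Taxon 8, and Taxon 9 — a synapomorphy uniting that clade.
C4 (derived state '1') is unique to Taxon 8 (autapomorphy; uninformative for grouping).
Only Taxon 1, Taxon 6, Taxon 8, and Taxon 9 show the derived state '1' for C5, supporting them as a clade.
C6: derived state '1' in Taxon 1 only — an autapomorphy, so it tells us nothing about relationships among taxa.
Most parsimonious ingroup topology: ((((Taxon 1,Taxon 9),(Taxon 6,Taxon 8)),Taxon 4),Taxon 3).
Taxon 8 and Taxon 6 share a more recent common ancestor with each other than either does with Taxon 3, so Taxon 3 is the least closely related of the three.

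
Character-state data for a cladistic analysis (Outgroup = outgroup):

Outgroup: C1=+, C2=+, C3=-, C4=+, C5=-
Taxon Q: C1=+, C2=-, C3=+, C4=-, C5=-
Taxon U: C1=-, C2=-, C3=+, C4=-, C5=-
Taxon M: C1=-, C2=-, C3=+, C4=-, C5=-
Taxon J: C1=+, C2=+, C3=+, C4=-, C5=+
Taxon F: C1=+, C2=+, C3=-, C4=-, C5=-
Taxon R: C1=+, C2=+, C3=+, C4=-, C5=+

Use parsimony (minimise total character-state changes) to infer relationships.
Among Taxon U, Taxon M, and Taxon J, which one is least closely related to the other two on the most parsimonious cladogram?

Taxon J

Character polarity is set by the outgroup: the derived state is whichever differs from the outgroup's state, so for C1, C2, C4 the derived state is '-', and for the remaining characters it is '+'.
Only Taxon M and Taxon U show the derived state '-' for C1, supporting them as a clade.
Only Taxon M, Taxon Q, and Taxon U show the derived state '-' for C2, supporting them as a clade.
C3: derived state '+' in Taxon J, Taxon M, Taxon Q, Taxon R, and Taxon U only — synapomorphy for {Taxon J, Taxon M, Taxon Q, Taxon R, Taxon U}.
C4 (derived state '-') is shared by all ingroup taxa — unites the whole ingroup.
C5 (derived state '+') is shared by Taxon J and Taxon R — a synapomorphy uniting that clade.
Most parsimonious ingroup topology: (((Taxon Q,(Taxon U,Taxon M)),(Taxon J,Taxon R)),Taxon F).
Taxon M and Taxon U share a more recent common ancestor with each other than either does with Taxon J, so Taxon J is the least closely related of the three.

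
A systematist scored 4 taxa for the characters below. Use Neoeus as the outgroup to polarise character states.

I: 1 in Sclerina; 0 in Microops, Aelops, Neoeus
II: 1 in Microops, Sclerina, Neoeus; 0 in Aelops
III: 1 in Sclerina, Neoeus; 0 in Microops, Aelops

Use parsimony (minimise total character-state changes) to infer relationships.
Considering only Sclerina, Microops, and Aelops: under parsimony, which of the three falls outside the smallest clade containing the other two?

Sclerina

Character polarity is set by the outgroup: the derived state is whichever differs from the outgroup's state, so for II, III the derived state is '0', and for the remaining characters it is '1'.
I: derived state '1' in Sclerina only — an autapomorphy, so it tells us nothing about relationships among taxa.
II (derived state '0') is unique to Aelops (autapomorphy; uninformative for grouping).
Only Aelops and Microops show the derived state '0' for III, supporting them as a clade.
Most parsimonious ingroup topology: ((Microops,Aelops),Sclerina).
Microops and Aelops share a more recent common ancestor with each other than either does with Sclerina, so Sclerina is the least closely related of the three.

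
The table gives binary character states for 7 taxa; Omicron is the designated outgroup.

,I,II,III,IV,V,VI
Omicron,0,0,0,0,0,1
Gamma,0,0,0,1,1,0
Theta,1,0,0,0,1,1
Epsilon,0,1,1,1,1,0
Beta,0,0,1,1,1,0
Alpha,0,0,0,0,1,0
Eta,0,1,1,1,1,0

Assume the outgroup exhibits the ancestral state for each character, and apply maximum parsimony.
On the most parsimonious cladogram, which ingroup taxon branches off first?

Character polarity is set by the outgroup: the derived state is whichever differs from the outgroup's state, so for VI the derived state is '0', and for the remaining characters it is '1'.
I (derived state '1') is unique to Theta (autapomorphy; uninformative for grouping).
II: derived state '1' in Epsilon and Eta only — synapomorphy for {Epsilon, Eta}.
III: derived state '1' in Beta, Epsilon, and Eta only — synapomorphy for {Beta, Epsilon, Eta}.
IV (derived state '1') is shared by Beta, Epsilon, Eta, and Gamma — a synapomorphy uniting that clade.
V (derived state '1') is shared by all ingroup taxa — unites the whole ingroup.
Only Alpha, Beta, Epsilon, Eta, and Gamma show the derived state '0' for VI, supporting them as a clade.
Most parsimonious ingroup topology: (((Gamma,((Epsilon,Eta),Beta)),Alpha),Theta).
Theta is sister to the clade containing all other ingroup taxa, so it is the earliest-diverging (most basal) ingroup lineage.

Theta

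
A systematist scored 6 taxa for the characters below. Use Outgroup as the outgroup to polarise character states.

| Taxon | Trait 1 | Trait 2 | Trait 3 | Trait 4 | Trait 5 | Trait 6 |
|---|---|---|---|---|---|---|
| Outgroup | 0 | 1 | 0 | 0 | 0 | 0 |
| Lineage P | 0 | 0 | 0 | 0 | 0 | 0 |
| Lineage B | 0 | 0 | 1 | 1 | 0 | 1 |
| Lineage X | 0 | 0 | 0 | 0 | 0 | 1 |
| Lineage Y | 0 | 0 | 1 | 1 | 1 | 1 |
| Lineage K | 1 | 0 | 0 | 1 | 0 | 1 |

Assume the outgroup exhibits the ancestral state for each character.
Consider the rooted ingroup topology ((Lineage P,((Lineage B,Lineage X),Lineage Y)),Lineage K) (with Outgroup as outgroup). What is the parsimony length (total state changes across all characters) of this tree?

Map each character onto ((Lineage P,((Lineage B,Lineage X),Lineage Y)),Lineage K) (rooted by Outgroup) and count the minimum state changes it requires (Fitch parsimony):
Trait 1: 1; Trait 2: 1; Trait 3: 2; Trait 4: 3; Trait 5: 1; Trait 6: 2.
Total tree length = 10.

10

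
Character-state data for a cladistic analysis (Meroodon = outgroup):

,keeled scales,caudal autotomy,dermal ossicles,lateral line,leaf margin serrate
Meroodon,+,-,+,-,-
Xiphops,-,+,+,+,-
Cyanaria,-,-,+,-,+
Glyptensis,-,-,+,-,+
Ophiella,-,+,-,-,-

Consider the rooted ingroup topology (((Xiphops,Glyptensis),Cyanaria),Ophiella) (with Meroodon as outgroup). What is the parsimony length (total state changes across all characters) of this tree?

7

Map each character onto (((Xiphops,Glyptensis),Cyanaria),Ophiella) (rooted by Meroodon) and count the minimum state changes it requires (Fitch parsimony):
keeled scales: 1; caudal autotomy: 2; dermal ossicles: 1; lateral line: 1; leaf margin serrate: 2.
Total tree length = 7.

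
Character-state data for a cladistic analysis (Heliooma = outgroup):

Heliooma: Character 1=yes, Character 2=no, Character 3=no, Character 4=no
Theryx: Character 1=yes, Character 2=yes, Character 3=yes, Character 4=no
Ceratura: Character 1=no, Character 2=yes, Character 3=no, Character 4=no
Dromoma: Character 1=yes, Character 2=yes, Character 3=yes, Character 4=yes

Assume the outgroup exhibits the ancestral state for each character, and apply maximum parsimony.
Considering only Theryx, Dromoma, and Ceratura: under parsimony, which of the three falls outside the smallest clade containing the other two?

Character polarity is set by the outgroup: the derived state is whichever differs from the outgroup's state, so for Character 1 the derived state is 'no', and for the remaining characters it is 'yes'.
Character 1 (derived state 'no') is unique to Ceratura (autapomorphy; uninformative for grouping).
Character 2 (derived state 'yes') is shared by all ingroup taxa — unites the whole ingroup.
Character 3: derived state 'yes' in Dromoma and Theryx only — synapomorphy for {Dromoma, Theryx}.
Character 4: derived state 'yes' in Dromoma only — an autapomorphy, so it tells us nothing about relationships among taxa.
Most parsimonious ingroup topology: ((Theryx,Dromoma),Ceratura).
Theryx and Dromoma share a more recent common ancestor with each other than either does with Ceratura, so Ceratura is the least closely related of the three.

Ceratura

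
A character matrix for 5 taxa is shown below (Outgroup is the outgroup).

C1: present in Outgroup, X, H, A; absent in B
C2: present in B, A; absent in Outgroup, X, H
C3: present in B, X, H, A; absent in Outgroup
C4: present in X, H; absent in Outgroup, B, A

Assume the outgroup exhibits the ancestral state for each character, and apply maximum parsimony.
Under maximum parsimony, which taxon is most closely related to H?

X

Character polarity is set by the outgroup: the derived state is whichever differs from the outgroup's state, so for C1 the derived state is 'absent', and for the remaining characters it is 'present'.
C1: derived state 'absent' in B only — an autapomorphy, so it tells us nothing about relationships among taxa.
C2: derived state 'present' in A and B only — synapomorphy for {A, B}.
All ingroup taxa share the derived state 'present' for C3; it defines the ingroup but does not resolve relationships within it.
Only H and X show the derived state 'present' for C4, supporting them as a clade.
Most parsimonious ingroup topology: ((B,A),(X,H)).
H and X form a cherry on this tree, so they are sister taxa.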